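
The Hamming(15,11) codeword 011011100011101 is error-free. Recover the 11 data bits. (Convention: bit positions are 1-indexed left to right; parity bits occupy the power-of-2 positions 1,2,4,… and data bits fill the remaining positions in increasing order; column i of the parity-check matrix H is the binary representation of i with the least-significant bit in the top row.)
Parity bits occupy power-of-2 positions; data bits are at positions {3,5,6,7,9,10,11,12,13,14,15} (1-indexed).
Extract: c[3]=1 c[5]=1 c[6]=1 c[7]=1 c[9]=0 c[10]=0 c[11]=1 c[12]=1 c[13]=1 c[14]=0 c[15]=1
Data = 11110011101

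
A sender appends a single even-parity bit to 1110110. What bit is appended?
Sum of data bits: 1+1+1+0+1+1+0 = 5.
5 mod 2 = 1, so parity bit = 1.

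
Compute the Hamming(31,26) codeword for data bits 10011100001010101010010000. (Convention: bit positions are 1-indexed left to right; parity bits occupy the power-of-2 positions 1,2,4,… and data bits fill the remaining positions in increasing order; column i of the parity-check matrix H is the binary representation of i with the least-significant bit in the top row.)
Codeword c = d · G (mod 2), d = 10011100001010101010010000:
  c[0] = d·G[:,0] = (10011100001010101010010000)·(11011010101101010101010101) mod 2 = 1+0+0+1+1+0+0+0+0+0+1+0+0+0+0+0+0+0+0+0+0+1+0+0+0+0 mod 2 = 1
  c[1] = d·G[:,1] = (10011100001010101010010000)·(10110110011011001100110011) mod 2 = 1+0+0+1+0+1+0+0+0+0+1+0+1+0+0+0+1+0+0+0+0+1+0+0+0+0 mod 2 = 1
  c[2] = d·G[:,2] = (10011100001010101010010000)·(10000000000000000000000000) mod 2 = 1+0+0+0+0+0+0+0+0+0+0+0+0+0+0+0+0+0+0+0+0+0+0+0+0+0 mod 2 = 1
  c[3] = d·G[:,3] = (10011100001010101010010000)·(01110001111000111100001111) mod 2 = 0+0+0+1+0+0+0+0+0+0+1+0+0+0+1+0+1+0+0+0+0+0+0+0+0+0 mod 2 = 0
  c[4] = d·G[:,4] = (10011100001010101010010000)·(01000000000000000000000000) mod 2 = 0+0+0+0+0+0+0+0+0+0+0+0+0+0+0+0+0+0+0+0+0+0+0+0+0+0 mod 2 = 0
  c[5] = d·G[:,5] = (10011100001010101010010000)·(00100000000000000000000000) mod 2 = 0+0+0+0+0+0+0+0+0+0+0+0+0+0+0+0+0+0+0+0+0+0+0+0+0+0 mod 2 = 0
  c[6] = d·G[:,6] = (10011100001010101010010000)·(00010000000000000000000000) mod 2 = 0+0+0+1+0+0+0+0+0+0+0+0+0+0+0+0+0+0+0+0+0+0+0+0+0+0 mod 2 = 1
  c[7] = d·G[:,7] = (10011100001010101010010000)·(00001111111000000011111111) mod 2 = 0+0+0+0+1+1+0+0+0+0+1+0+0+0+0+0+0+0+1+0+0+1+0+0+0+0 mod 2 = 1
  c[8] = d·G[:,8] = (10011100001010101010010000)·(00001000000000000000000000) mod 2 = 0+0+0+0+1+0+0+0+0+0+0+0+0+0+0+0+0+0+0+0+0+0+0+0+0+0 mod 2 = 1
  c[9] = d·G[:,9] = (10011100001010101010010000)·(00000100000000000000000000) mod 2 = 0+0+0+0+0+1+0+0+0+0+0+0+0+0+0+0+0+0+0+0+0+0+0+0+0+0 mod 2 = 1
  c[10] = d·G[:,10] = (10011100001010101010010000)·(00000010000000000000000000) mod 2 = 0+0+0+0+0+0+0+0+0+0+0+0+0+0+0+0+0+0+0+0+0+0+0+0+0+0 mod 2 = 0
  c[11] = d·G[:,11] = (10011100001010101010010000)·(00000001000000000000000000) mod 2 = 0+0+0+0+0+0+0+0+0+0+0+0+0+0+0+0+0+0+0+0+0+0+0+0+0+0 mod 2 = 0
  c[12] = d·G[:,12] = (10011100001010101010010000)·(00000000100000000000000000) mod 2 = 0+0+0+0+0+0+0+0+0+0+0+0+0+0+0+0+0+0+0+0+0+0+0+0+0+0 mod 2 = 0
  c[13] = d·G[:,13] = (10011100001010101010010000)·(00000000010000000000000000) mod 2 = 0+0+0+0+0+0+0+0+0+0+0+0+0+0+0+0+0+0+0+0+0+0+0+0+0+0 mod 2 = 0
  c[14] = d·G[:,14] = (10011100001010101010010000)·(00000000001000000000000000) mod 2 = 0+0+0+0+0+0+0+0+0+0+1+0+0+0+0+0+0+0+0+0+0+0+0+0+0+0 mod 2 = 1
  c[15] = d·G[:,15] = (10011100001010101010010000)·(00000000000111111111111111) mod 2 = 0+0+0+0+0+0+0+0+0+0+0+0+1+0+1+0+1+0+1+0+0+1+0+0+0+0 mod 2 = 1
  c[16] = d·G[:,16] = (10011100001010101010010000)·(00000000000100000000000000) mod 2 = 0+0+0+0+0+0+0+0+0+0+0+0+0+0+0+0+0+0+0+0+0+0+0+0+0+0 mod 2 = 0
  c[17] = d·G[:,17] = (10011100001010101010010000)·(00000000000010000000000000) mod 2 = 0+0+0+0+0+0+0+0+0+0+0+0+1+0+0+0+0+0+0+0+0+0+0+0+0+0 mod 2 = 1
  c[18] = d·G[:,18] = (10011100001010101010010000)·(00000000000001000000000000) mod 2 = 0+0+0+0+0+0+0+0+0+0+0+0+0+0+0+0+0+0+0+0+0+0+0+0+0+0 mod 2 = 0
  c[19] = d·G[:,19] = (10011100001010101010010000)·(00000000000000100000000000) mod 2 = 0+0+0+0+0+0+0+0+0+0+0+0+0+0+1+0+0+0+0+0+0+0+0+0+0+0 mod 2 = 1
  c[20] = d·G[:,20] = (10011100001010101010010000)·(00000000000000010000000000) mod 2 = 0+0+0+0+0+0+0+0+0+0+0+0+0+0+0+0+0+0+0+0+0+0+0+0+0+0 mod 2 = 0
  c[21] = d·G[:,21] = (10011100001010101010010000)·(00000000000000001000000000) mod 2 = 0+0+0+0+0+0+0+0+0+0+0+0+0+0+0+0+1+0+0+0+0+0+0+0+0+0 mod 2 = 1
  c[22] = d·G[:,22] = (10011100001010101010010000)·(00000000000000000100000000) mod 2 = 0+0+0+0+0+0+0+0+0+0+0+0+0+0+0+0+0+0+0+0+0+0+0+0+0+0 mod 2 = 0
  c[23] = d·G[:,23] = (10011100001010101010010000)·(00000000000000000010000000) mod 2 = 0+0+0+0+0+0+0+0+0+0+0+0+0+0+0+0+0+0+1+0+0+0+0+0+0+0 mod 2 = 1
  c[24] = d·G[:,24] = (10011100001010101010010000)·(00000000000000000001000000) mod 2 = 0+0+0+0+0+0+0+0+0+0+0+0+0+0+0+0+0+0+0+0+0+0+0+0+0+0 mod 2 = 0
  c[25] = d·G[:,25] = (10011100001010101010010000)·(00000000000000000000100000) mod 2 = 0+0+0+0+0+0+0+0+0+0+0+0+0+0+0+0+0+0+0+0+0+0+0+0+0+0 mod 2 = 0
  c[26] = d·G[:,26] = (10011100001010101010010000)·(00000000000000000000010000) mod 2 = 0+0+0+0+0+0+0+0+0+0+0+0+0+0+0+0+0+0+0+0+0+1+0+0+0+0 mod 2 = 1
  c[27] = d·G[:,27] = (10011100001010101010010000)·(00000000000000000000001000) mod 2 = 0+0+0+0+0+0+0+0+0+0+0+0+0+0+0+0+0+0+0+0+0+0+0+0+0+0 mod 2 = 0
  c[28] = d·G[:,28] = (10011100001010101010010000)·(00000000000000000000000100) mod 2 = 0+0+0+0+0+0+0+0+0+0+0+0+0+0+0+0+0+0+0+0+0+0+0+0+0+0 mod 2 = 0
  c[29] = d·G[:,29] = (10011100001010101010010000)·(00000000000000000000000010) mod 2 = 0+0+0+0+0+0+0+0+0+0+0+0+0+0+0+0+0+0+0+0+0+0+0+0+0+0 mod 2 = 0
  c[30] = d·G[:,30] = (10011100001010101010010000)·(00000000000000000000000001) mod 2 = 0+0+0+0+0+0+0+0+0+0+0+0+0+0+0+0+0+0+0+0+0+0+0+0+0+0 mod 2 = 0
Codeword = 1110001111000011010101010010000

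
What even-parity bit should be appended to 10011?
Sum of data bits: 1+0+0+1+1 = 3.
3 mod 2 = 1, so parity bit = 1.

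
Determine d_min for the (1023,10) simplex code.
d_min = 512 (every nonzero codeword of the simplex code S_10 has weight 2^(r−1) = 512).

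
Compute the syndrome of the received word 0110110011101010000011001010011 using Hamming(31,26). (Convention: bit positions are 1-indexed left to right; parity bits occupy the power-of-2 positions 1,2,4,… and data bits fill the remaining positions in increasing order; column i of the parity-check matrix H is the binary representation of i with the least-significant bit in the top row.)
Syndrome s = H · r^T (mod 2), r = 0110110011101010000011001010011:
  s[0] = (1010101010101010101010101010101)·(0110110011101010000011001010011) mod 2 = 0+0+1+0+1+0+0+0+1+0+1+0+1+0+1+0+0+0+0+0+1+0+0+0+1+0+1+0+0+0+1 mod 2 = 0
  s[1] = (0110011001100110011001100110011)·(0110110011101010000011001010011) mod 2 = 0+1+1+0+0+1+0+0+0+1+1+0+0+0+1+0+0+0+0+0+0+1+0+0+0+0+1+0+0+1+1 mod 2 = 0
  s[2] = (0001111000011110000111100001111)·(0110110011101010000011001010011) mod 2 = 0+0+0+0+1+1+0+0+0+0+0+0+1+0+1+0+0+0+0+0+1+1+0+0+0+0+0+0+0+1+1 mod 2 = 0
  s[3] = (0000000111111110000000011111111)·(0110110011101010000011001010011) mod 2 = 0+0+0+0+0+0+0+0+1+1+1+0+1+0+1+0+0+0+0+0+0+0+0+0+1+0+1+0+0+1+1 mod 2 = 1
  s[4] = (0000000000000001111111111111111)·(0110110011101010000011001010011) mod 2 = 0+0+0+0+0+0+0+0+0+0+0+0+0+0+0+0+0+0+0+0+1+1+0+0+1+0+1+0+0+1+1 mod 2 = 0
Syndrome = 00010
Non-zero syndrome: error at position 8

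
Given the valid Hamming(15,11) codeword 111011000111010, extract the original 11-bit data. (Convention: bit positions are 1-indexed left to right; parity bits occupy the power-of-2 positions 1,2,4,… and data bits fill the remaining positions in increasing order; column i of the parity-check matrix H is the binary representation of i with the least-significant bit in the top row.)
Parity bits occupy power-of-2 positions; data bits are at positions {3,5,6,7,9,10,11,12,13,14,15} (1-indexed).
Extract: c[3]=1 c[5]=1 c[6]=1 c[7]=0 c[9]=0 c[10]=1 c[11]=1 c[12]=1 c[13]=0 c[14]=1 c[15]=0
Data = 11100111010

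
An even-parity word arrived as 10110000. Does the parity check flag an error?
Sum of received bits: 1+0+1+1+0+0+0+0 = 3; 3 mod 2 = 1. Result is 1 ≠ 0 → error detected.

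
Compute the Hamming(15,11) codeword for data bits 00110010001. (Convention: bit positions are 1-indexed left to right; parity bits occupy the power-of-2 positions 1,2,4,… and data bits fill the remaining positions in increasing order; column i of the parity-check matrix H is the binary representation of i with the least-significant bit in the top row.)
Codeword c = d · G (mod 2), d = 00110010001:
  c[0] = d·G[:,0] = (00110010001)·(11011010101) mod 2 = 0+0+0+1+0+0+1+0+0+0+1 mod 2 = 1
  c[1] = d·G[:,1] = (00110010001)·(10110110011) mod 2 = 0+0+1+1+0+0+1+0+0+0+1 mod 2 = 0
  c[2] = d·G[:,2] = (00110010001)·(10000000000) mod 2 = 0+0+0+0+0+0+0+0+0+0+0 mod 2 = 0
  c[3] = d·G[:,3] = (00110010001)·(01110001111) mod 2 = 0+0+1+1+0+0+0+0+0+0+1 mod 2 = 1
  c[4] = d·G[:,4] = (00110010001)·(01000000000) mod 2 = 0+0+0+0+0+0+0+0+0+0+0 mod 2 = 0
  c[5] = d·G[:,5] = (00110010001)·(00100000000) mod 2 = 0+0+1+0+0+0+0+0+0+0+0 mod 2 = 1
  c[6] = d·G[:,6] = (00110010001)·(00010000000) mod 2 = 0+0+0+1+0+0+0+0+0+0+0 mod 2 = 1
  c[7] = d·G[:,7] = (00110010001)·(00001111111) mod 2 = 0+0+0+0+0+0+1+0+0+0+1 mod 2 = 0
  c[8] = d·G[:,8] = (00110010001)·(00001000000) mod 2 = 0+0+0+0+0+0+0+0+0+0+0 mod 2 = 0
  c[9] = d·G[:,9] = (00110010001)·(00000100000) mod 2 = 0+0+0+0+0+0+0+0+0+0+0 mod 2 = 0
  c[10] = d·G[:,10] = (00110010001)·(00000010000) mod 2 = 0+0+0+0+0+0+1+0+0+0+0 mod 2 = 1
  c[11] = d·G[:,11] = (00110010001)·(00000001000) mod 2 = 0+0+0+0+0+0+0+0+0+0+0 mod 2 = 0
  c[12] = d·G[:,12] = (00110010001)·(00000000100) mod 2 = 0+0+0+0+0+0+0+0+0+0+0 mod 2 = 0
  c[13] = d·G[:,13] = (00110010001)·(00000000010) mod 2 = 0+0+0+0+0+0+0+0+0+0+0 mod 2 = 0
  c[14] = d·G[:,14] = (00110010001)·(00000000001) mod 2 = 0+0+0+0+0+0+0+0+0+0+1 mod 2 = 1
Codeword = 100101100010001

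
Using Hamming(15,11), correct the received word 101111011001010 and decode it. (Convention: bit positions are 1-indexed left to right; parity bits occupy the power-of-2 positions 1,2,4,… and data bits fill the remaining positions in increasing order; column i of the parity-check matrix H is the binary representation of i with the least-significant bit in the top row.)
Syndrome s = H · r^T (mod 2), r = 101111011001010:
  s[0] = (101010101010101)·(101111011001010) mod 2 = 1+0+1+0+1+0+0+0+1+0+0+0+0+0+0 mod 2 = 0
  s[1] = (011001100110011)·(101111011001010) mod 2 = 0+0+1+0+0+1+0+0+0+0+0+0+0+1+0 mod 2 = 1
  s[2] = (000111100001111)·(101111011001010) mod 2 = 0+0+0+1+1+1+0+0+0+0+0+1+0+1+0 mod 2 = 1
  s[3] = (000000011111111)·(101111011001010) mod 2 = 0+0+0+0+0+0+0+1+1+0+0+1+0+1+0 mod 2 = 0
Syndrome = 0110
Column 6 of H equals this syndrome → error at bit 6 (1-indexed).
Flip bit 6: 101111011001010 → 101110011001010
Extract data bits at positions {3,5,6,7,9,10,11,12,13,14,15}: 11001001010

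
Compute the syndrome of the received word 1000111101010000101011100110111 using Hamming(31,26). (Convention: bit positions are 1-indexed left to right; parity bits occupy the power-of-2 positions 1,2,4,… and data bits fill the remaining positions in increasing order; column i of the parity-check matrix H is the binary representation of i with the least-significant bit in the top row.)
Syndrome s = H · r^T (mod 2), r = 1000111101010000101011100110111:
  s[0] = (1010101010101010101010101010101)·(1000111101010000101011100110111) mod 2 = 1+0+0+0+1+0+1+0+0+0+0+0+0+0+0+0+1+0+1+0+1+0+1+0+0+0+1+0+1+0+1 mod 2 = 0
  s[1] = (0110011001100110011001100110011)·(1000111101010000101011100110111) mod 2 = 0+0+0+0+0+1+1+0+0+1+0+0+0+0+0+0+0+0+1+0+0+1+1+0+0+1+1+0+0+1+1 mod 2 = 0
  s[2] = (0001111000011110000111100001111)·(1000111101010000101011100110111) mod 2 = 0+0+0+0+1+1+1+0+0+0+0+1+0+0+0+0+0+0+0+0+1+1+1+0+0+0+0+0+1+1+1 mod 2 = 0
  s[3] = (0000000111111110000000011111111)·(1000111101010000101011100110111) mod 2 = 0+0+0+0+0+0+0+1+0+1+0+1+0+0+0+0+0+0+0+0+0+0+0+0+0+1+1+0+1+1+1 mod 2 = 0
  s[4] = (0000000000000001111111111111111)·(1000111101010000101011100110111) mod 2 = 0+0+0+0+0+0+0+0+0+0+0+0+0+0+0+0+1+0+1+0+1+1+1+0+0+1+1+0+1+1+1 mod 2 = 0
Syndrome = 00000
s = 0: no error detected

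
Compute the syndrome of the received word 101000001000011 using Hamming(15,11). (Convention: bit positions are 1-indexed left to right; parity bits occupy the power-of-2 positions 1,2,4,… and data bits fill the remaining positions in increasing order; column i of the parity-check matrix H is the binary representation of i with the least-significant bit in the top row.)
Syndrome s = H · r^T (mod 2), r = 101000001000011:
  s[0] = (101010101010101)·(101000001000011) mod 2 = 1+0+1+0+0+0+0+0+1+0+0+0+0+0+1 mod 2 = 0
  s[1] = (011001100110011)·(101000001000011) mod 2 = 0+0+1+0+0+0+0+0+0+0+0+0+0+1+1 mod 2 = 1
  s[2] = (000111100001111)·(101000001000011) mod 2 = 0+0+0+0+0+0+0+0+0+0+0+0+0+1+1 mod 2 = 0
  s[3] = (000000011111111)·(101000001000011) mod 2 = 0+0+0+0+0+0+0+0+1+0+0+0+0+1+1 mod 2 = 1
Syndrome = 0101
Non-zero syndrome: error at position 10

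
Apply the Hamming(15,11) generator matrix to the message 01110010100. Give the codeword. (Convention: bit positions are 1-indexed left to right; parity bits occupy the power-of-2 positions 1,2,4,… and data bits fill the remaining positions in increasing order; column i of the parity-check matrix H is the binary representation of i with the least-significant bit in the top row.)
Codeword c = d · G (mod 2), d = 01110010100:
  c[0] = d·G[:,0] = (01110010100)·(11011010101) mod 2 = 0+1+0+1+0+0+1+0+1+0+0 mod 2 = 0
  c[1] = d·G[:,1] = (01110010100)·(10110110011) mod 2 = 0+0+1+1+0+0+1+0+0+0+0 mod 2 = 1
  c[2] = d·G[:,2] = (01110010100)·(10000000000) mod 2 = 0+0+0+0+0+0+0+0+0+0+0 mod 2 = 0
  c[3] = d·G[:,3] = (01110010100)·(01110001111) mod 2 = 0+1+1+1+0+0+0+0+1+0+0 mod 2 = 0
  c[4] = d·G[:,4] = (01110010100)·(01000000000) mod 2 = 0+1+0+0+0+0+0+0+0+0+0 mod 2 = 1
  c[5] = d·G[:,5] = (01110010100)·(00100000000) mod 2 = 0+0+1+0+0+0+0+0+0+0+0 mod 2 = 1
  c[6] = d·G[:,6] = (01110010100)·(00010000000) mod 2 = 0+0+0+1+0+0+0+0+0+0+0 mod 2 = 1
  c[7] = d·G[:,7] = (01110010100)·(00001111111) mod 2 = 0+0+0+0+0+0+1+0+1+0+0 mod 2 = 0
  c[8] = d·G[:,8] = (01110010100)·(00001000000) mod 2 = 0+0+0+0+0+0+0+0+0+0+0 mod 2 = 0
  c[9] = d·G[:,9] = (01110010100)·(00000100000) mod 2 = 0+0+0+0+0+0+0+0+0+0+0 mod 2 = 0
  c[10] = d·G[:,10] = (01110010100)·(00000010000) mod 2 = 0+0+0+0+0+0+1+0+0+0+0 mod 2 = 1
  c[11] = d·G[:,11] = (01110010100)·(00000001000) mod 2 = 0+0+0+0+0+0+0+0+0+0+0 mod 2 = 0
  c[12] = d·G[:,12] = (01110010100)·(00000000100) mod 2 = 0+0+0+0+0+0+0+0+1+0+0 mod 2 = 1
  c[13] = d·G[:,13] = (01110010100)·(00000000010) mod 2 = 0+0+0+0+0+0+0+0+0+0+0 mod 2 = 0
  c[14] = d·G[:,14] = (01110010100)·(00000000001) mod 2 = 0+0+0+0+0+0+0+0+0+0+0 mod 2 = 0
Codeword = 010011100010100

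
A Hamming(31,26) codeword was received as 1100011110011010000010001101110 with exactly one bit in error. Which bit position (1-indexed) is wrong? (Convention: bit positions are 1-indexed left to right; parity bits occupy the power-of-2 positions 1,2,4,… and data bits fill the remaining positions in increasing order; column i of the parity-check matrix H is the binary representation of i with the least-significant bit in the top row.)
Syndrome s = H · r^T (mod 2), r = 1100011110011010000010001101110:
  s[0] = (1010101010101010101010101010101)·(1100011110011010000010001101110) mod 2 = 1+0+0+0+0+0+1+0+1+0+0+0+1+0+1+0+0+0+0+0+1+0+0+0+1+0+0+0+1+0+0 mod 2 = 0
  s[1] = (0110011001100110011001100110011)·(1100011110011010000010001101110) mod 2 = 0+1+0+0+0+1+1+0+0+0+0+0+0+0+1+0+0+0+0+0+0+0+0+0+0+1+0+0+0+1+0 mod 2 = 0
  s[2] = (0001111000011110000111100001111)·(1100011110011010000010001101110) mod 2 = 0+0+0+0+0+1+1+0+0+0+0+1+1+0+1+0+0+0+0+0+1+0+0+0+0+0+0+1+1+1+0 mod 2 = 1
  s[3] = (0000000111111110000000011111111)·(1100011110011010000010001101110) mod 2 = 0+0+0+0+0+0+0+1+1+0+0+1+1+0+1+0+0+0+0+0+0+0+0+0+1+1+0+1+1+1+0 mod 2 = 0
  s[4] = (0000000000000001111111111111111)·(1100011110011010000010001101110) mod 2 = 0+0+0+0+0+0+0+0+0+0+0+0+0+0+0+0+0+0+0+0+1+0+0+0+1+1+0+1+1+1+0 mod 2 = 0
Syndrome = 00100
Column i of H is the binary representation of i, so the syndrome is the binary index of the flipped bit.
Read s = 00100 with s[0] as LSB: 0·2^0 + 0·2^1 + 1·2^2 + 0·2^3 + 0·2^4 = 4.
Error is at bit position 4.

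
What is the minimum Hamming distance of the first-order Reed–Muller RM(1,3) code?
d_min = 4 (RM(1,3) has length 8 and minimum distance 2^(m−1) = 4).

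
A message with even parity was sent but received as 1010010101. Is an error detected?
Sum of received bits: 1+0+1+0+0+1+0+1+0+1 = 5; 5 mod 2 = 1. Result is 1 ≠ 0 → error detected.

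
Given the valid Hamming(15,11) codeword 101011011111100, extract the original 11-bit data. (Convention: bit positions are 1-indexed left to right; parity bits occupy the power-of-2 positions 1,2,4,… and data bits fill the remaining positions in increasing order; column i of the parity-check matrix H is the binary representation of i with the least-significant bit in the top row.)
Parity bits occupy power-of-2 positions; data bits are at positions {3,5,6,7,9,10,11,12,13,14,15} (1-indexed).
Extract: c[3]=1 c[5]=1 c[6]=1 c[7]=0 c[9]=1 c[10]=1 c[11]=1 c[12]=1 c[13]=1 c[14]=0 c[15]=0
Data = 11101111100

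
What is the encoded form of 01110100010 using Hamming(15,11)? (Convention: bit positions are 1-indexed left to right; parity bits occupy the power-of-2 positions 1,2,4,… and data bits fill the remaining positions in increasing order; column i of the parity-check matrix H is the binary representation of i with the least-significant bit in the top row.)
Codeword c = d · G (mod 2), d = 01110100010:
  c[0] = d·G[:,0] = (01110100010)·(11011010101) mod 2 = 0+1+0+1+0+0+0+0+0+0+0 mod 2 = 0
  c[1] = d·G[:,1] = (01110100010)·(10110110011) mod 2 = 0+0+1+1+0+1+0+0+0+1+0 mod 2 = 0
  c[2] = d·G[:,2] = (01110100010)·(10000000000) mod 2 = 0+0+0+0+0+0+0+0+0+0+0 mod 2 = 0
  c[3] = d·G[:,3] = (01110100010)·(01110001111) mod 2 = 0+1+1+1+0+0+0+0+0+1+0 mod 2 = 0
  c[4] = d·G[:,4] = (01110100010)·(01000000000) mod 2 = 0+1+0+0+0+0+0+0+0+0+0 mod 2 = 1
  c[5] = d·G[:,5] = (01110100010)·(00100000000) mod 2 = 0+0+1+0+0+0+0+0+0+0+0 mod 2 = 1
  c[6] = d·G[:,6] = (01110100010)·(00010000000) mod 2 = 0+0+0+1+0+0+0+0+0+0+0 mod 2 = 1
  c[7] = d·G[:,7] = (01110100010)·(00001111111) mod 2 = 0+0+0+0+0+1+0+0+0+1+0 mod 2 = 0
  c[8] = d·G[:,8] = (01110100010)·(00001000000) mod 2 = 0+0+0+0+0+0+0+0+0+0+0 mod 2 = 0
  c[9] = d·G[:,9] = (01110100010)·(00000100000) mod 2 = 0+0+0+0+0+1+0+0+0+0+0 mod 2 = 1
  c[10] = d·G[:,10] = (01110100010)·(00000010000) mod 2 = 0+0+0+0+0+0+0+0+0+0+0 mod 2 = 0
  c[11] = d·G[:,11] = (01110100010)·(00000001000) mod 2 = 0+0+0+0+0+0+0+0+0+0+0 mod 2 = 0
  c[12] = d·G[:,12] = (01110100010)·(00000000100) mod 2 = 0+0+0+0+0+0+0+0+0+0+0 mod 2 = 0
  c[13] = d·G[:,13] = (01110100010)·(00000000010) mod 2 = 0+0+0+0+0+0+0+0+0+1+0 mod 2 = 1
  c[14] = d·G[:,14] = (01110100010)·(00000000001) mod 2 = 0+0+0+0+0+0+0+0+0+0+0 mod 2 = 0
Codeword = 000011100100010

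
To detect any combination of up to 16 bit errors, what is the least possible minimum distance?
Detecting e errors requires d_min ≥ e + 1 = 16 + 1 = 17.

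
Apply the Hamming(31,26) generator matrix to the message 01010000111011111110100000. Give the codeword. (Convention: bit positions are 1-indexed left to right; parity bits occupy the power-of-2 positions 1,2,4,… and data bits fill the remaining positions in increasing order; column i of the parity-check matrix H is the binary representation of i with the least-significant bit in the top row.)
Codeword c = d · G (mod 2), d = 01010000111011111110100000:
  c[0] = d·G[:,0] = (01010000111011111110100000)·(11011010101101010101010101) mod 2 = 0+1+0+1+0+0+0+0+1+0+1+0+0+1+0+1+0+1+0+0+0+0+0+0+0+0 mod 2 = 1
  c[1] = d·G[:,1] = (01010000111011111110100000)·(10110110011011001100110011) mod 2 = 0+0+0+1+0+0+0+0+0+1+1+0+1+1+0+0+1+1+0+0+1+0+0+0+0+0 mod 2 = 0
  c[2] = d·G[:,2] = (01010000111011111110100000)·(10000000000000000000000000) mod 2 = 0+0+0+0+0+0+0+0+0+0+0+0+0+0+0+0+0+0+0+0+0+0+0+0+0+0 mod 2 = 0
  c[3] = d·G[:,3] = (01010000111011111110100000)·(01110001111000111100001111) mod 2 = 0+1+0+1+0+0+0+0+1+1+1+0+0+0+1+1+1+1+0+0+0+0+0+0+0+0 mod 2 = 1
  c[4] = d·G[:,4] = (01010000111011111110100000)·(01000000000000000000000000) mod 2 = 0+1+0+0+0+0+0+0+0+0+0+0+0+0+0+0+0+0+0+0+0+0+0+0+0+0 mod 2 = 1
  c[5] = d·G[:,5] = (01010000111011111110100000)·(00100000000000000000000000) mod 2 = 0+0+0+0+0+0+0+0+0+0+0+0+0+0+0+0+0+0+0+0+0+0+0+0+0+0 mod 2 = 0
  c[6] = d·G[:,6] = (01010000111011111110100000)·(00010000000000000000000000) mod 2 = 0+0+0+1+0+0+0+0+0+0+0+0+0+0+0+0+0+0+0+0+0+0+0+0+0+0 mod 2 = 1
  c[7] = d·G[:,7] = (01010000111011111110100000)·(00001111111000000011111111) mod 2 = 0+0+0+0+0+0+0+0+1+1+1+0+0+0+0+0+0+0+1+0+1+0+0+0+0+0 mod 2 = 1
  c[8] = d·G[:,8] = (01010000111011111110100000)·(00001000000000000000000000) mod 2 = 0+0+0+0+0+0+0+0+0+0+0+0+0+0+0+0+0+0+0+0+0+0+0+0+0+0 mod 2 = 0
  c[9] = d·G[:,9] = (01010000111011111110100000)·(00000100000000000000000000) mod 2 = 0+0+0+0+0+0+0+0+0+0+0+0+0+0+0+0+0+0+0+0+0+0+0+0+0+0 mod 2 = 0
  c[10] = d·G[:,10] = (01010000111011111110100000)·(00000010000000000000000000) mod 2 = 0+0+0+0+0+0+0+0+0+0+0+0+0+0+0+0+0+0+0+0+0+0+0+0+0+0 mod 2 = 0
  c[11] = d·G[:,11] = (01010000111011111110100000)·(00000001000000000000000000) mod 2 = 0+0+0+0+0+0+0+0+0+0+0+0+0+0+0+0+0+0+0+0+0+0+0+0+0+0 mod 2 = 0
  c[12] = d·G[:,12] = (01010000111011111110100000)·(00000000100000000000000000) mod 2 = 0+0+0+0+0+0+0+0+1+0+0+0+0+0+0+0+0+0+0+0+0+0+0+0+0+0 mod 2 = 1
  c[13] = d·G[:,13] = (01010000111011111110100000)·(00000000010000000000000000) mod 2 = 0+0+0+0+0+0+0+0+0+1+0+0+0+0+0+0+0+0+0+0+0+0+0+0+0+0 mod 2 = 1
  c[14] = d·G[:,14] = (01010000111011111110100000)·(00000000001000000000000000) mod 2 = 0+0+0+0+0+0+0+0+0+0+1+0+0+0+0+0+0+0+0+0+0+0+0+0+0+0 mod 2 = 1
  c[15] = d·G[:,15] = (01010000111011111110100000)·(00000000000111111111111111) mod 2 = 0+0+0+0+0+0+0+0+0+0+0+0+1+1+1+1+1+1+1+0+1+0+0+0+0+0 mod 2 = 0
  c[16] = d·G[:,16] = (01010000111011111110100000)·(00000000000100000000000000) mod 2 = 0+0+0+0+0+0+0+0+0+0+0+0+0+0+0+0+0+0+0+0+0+0+0+0+0+0 mod 2 = 0
  c[17] = d·G[:,17] = (01010000111011111110100000)·(00000000000010000000000000) mod 2 = 0+0+0+0+0+0+0+0+0+0+0+0+1+0+0+0+0+0+0+0+0+0+0+0+0+0 mod 2 = 1
  c[18] = d·G[:,18] = (01010000111011111110100000)·(00000000000001000000000000) mod 2 = 0+0+0+0+0+0+0+0+0+0+0+0+0+1+0+0+0+0+0+0+0+0+0+0+0+0 mod 2 = 1
  c[19] = d·G[:,19] = (01010000111011111110100000)·(00000000000000100000000000) mod 2 = 0+0+0+0+0+0+0+0+0+0+0+0+0+0+1+0+0+0+0+0+0+0+0+0+0+0 mod 2 = 1
  c[20] = d·G[:,20] = (01010000111011111110100000)·(00000000000000010000000000) mod 2 = 0+0+0+0+0+0+0+0+0+0+0+0+0+0+0+1+0+0+0+0+0+0+0+0+0+0 mod 2 = 1
  c[21] = d·G[:,21] = (01010000111011111110100000)·(00000000000000001000000000) mod 2 = 0+0+0+0+0+0+0+0+0+0+0+0+0+0+0+0+1+0+0+0+0+0+0+0+0+0 mod 2 = 1
  c[22] = d·G[:,22] = (01010000111011111110100000)·(00000000000000000100000000) mod 2 = 0+0+0+0+0+0+0+0+0+0+0+0+0+0+0+0+0+1+0+0+0+0+0+0+0+0 mod 2 = 1
  c[23] = d·G[:,23] = (01010000111011111110100000)·(00000000000000000010000000) mod 2 = 0+0+0+0+0+0+0+0+0+0+0+0+0+0+0+0+0+0+1+0+0+0+0+0+0+0 mod 2 = 1
  c[24] = d·G[:,24] = (01010000111011111110100000)·(00000000000000000001000000) mod 2 = 0+0+0+0+0+0+0+0+0+0+0+0+0+0+0+0+0+0+0+0+0+0+0+0+0+0 mod 2 = 0
  c[25] = d·G[:,25] = (01010000111011111110100000)·(00000000000000000000100000) mod 2 = 0+0+0+0+0+0+0+0+0+0+0+0+0+0+0+0+0+0+0+0+1+0+0+0+0+0 mod 2 = 1
  c[26] = d·G[:,26] = (01010000111011111110100000)·(00000000000000000000010000) mod 2 = 0+0+0+0+0+0+0+0+0+0+0+0+0+0+0+0+0+0+0+0+0+0+0+0+0+0 mod 2 = 0
  c[27] = d·G[:,27] = (01010000111011111110100000)·(00000000000000000000001000) mod 2 = 0+0+0+0+0+0+0+0+0+0+0+0+0+0+0+0+0+0+0+0+0+0+0+0+0+0 mod 2 = 0
  c[28] = d·G[:,28] = (01010000111011111110100000)·(00000000000000000000000100) mod 2 = 0+0+0+0+0+0+0+0+0+0+0+0+0+0+0+0+0+0+0+0+0+0+0+0+0+0 mod 2 = 0
  c[29] = d·G[:,29] = (01010000111011111110100000)·(00000000000000000000000010) mod 2 = 0+0+0+0+0+0+0+0+0+0+0+0+0+0+0+0+0+0+0+0+0+0+0+0+0+0 mod 2 = 0
  c[30] = d·G[:,30] = (01010000111011111110100000)·(00000000000000000000000001) mod 2 = 0+0+0+0+0+0+0+0+0+0+0+0+0+0+0+0+0+0+0+0+0+0+0+0+0+0 mod 2 = 0
Codeword = 1001101100001110011111110100000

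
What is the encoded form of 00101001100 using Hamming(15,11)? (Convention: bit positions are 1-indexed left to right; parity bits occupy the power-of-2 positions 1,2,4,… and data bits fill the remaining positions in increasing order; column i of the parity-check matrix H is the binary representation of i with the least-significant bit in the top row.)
Codeword c = d · G (mod 2), d = 00101001100:
  c[0] = d·G[:,0] = (00101001100)·(11011010101) mod 2 = 0+0+0+0+1+0+0+0+1+0+0 mod 2 = 0
  c[1] = d·G[:,1] = (00101001100)·(10110110011) mod 2 = 0+0+1+0+0+0+0+0+0+0+0 mod 2 = 1
  c[2] = d·G[:,2] = (00101001100)·(10000000000) mod 2 = 0+0+0+0+0+0+0+0+0+0+0 mod 2 = 0
  c[3] = d·G[:,3] = (00101001100)·(01110001111) mod 2 = 0+0+1+0+0+0+0+1+1+0+0 mod 2 = 1
  c[4] = d·G[:,4] = (00101001100)·(01000000000) mod 2 = 0+0+0+0+0+0+0+0+0+0+0 mod 2 = 0
  c[5] = d·G[:,5] = (00101001100)·(00100000000) mod 2 = 0+0+1+0+0+0+0+0+0+0+0 mod 2 = 1
  c[6] = d·G[:,6] = (00101001100)·(00010000000) mod 2 = 0+0+0+0+0+0+0+0+0+0+0 mod 2 = 0
  c[7] = d·G[:,7] = (00101001100)·(00001111111) mod 2 = 0+0+0+0+1+0+0+1+1+0+0 mod 2 = 1
  c[8] = d·G[:,8] = (00101001100)·(00001000000) mod 2 = 0+0+0+0+1+0+0+0+0+0+0 mod 2 = 1
  c[9] = d·G[:,9] = (00101001100)·(00000100000) mod 2 = 0+0+0+0+0+0+0+0+0+0+0 mod 2 = 0
  c[10] = d·G[:,10] = (00101001100)·(00000010000) mod 2 = 0+0+0+0+0+0+0+0+0+0+0 mod 2 = 0
  c[11] = d·G[:,11] = (00101001100)·(00000001000) mod 2 = 0+0+0+0+0+0+0+1+0+0+0 mod 2 = 1
  c[12] = d·G[:,12] = (00101001100)·(00000000100) mod 2 = 0+0+0+0+0+0+0+0+1+0+0 mod 2 = 1
  c[13] = d·G[:,13] = (00101001100)·(00000000010) mod 2 = 0+0+0+0+0+0+0+0+0+0+0 mod 2 = 0
  c[14] = d·G[:,14] = (00101001100)·(00000000001) mod 2 = 0+0+0+0+0+0+0+0+0+0+0 mod 2 = 0
Codeword = 010101011001100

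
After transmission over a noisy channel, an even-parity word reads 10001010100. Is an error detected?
Sum of received bits: 1+0+0+0+1+0+1+0+1+0+0 = 4; 4 mod 2 = 0. Result is 0 → no error detected.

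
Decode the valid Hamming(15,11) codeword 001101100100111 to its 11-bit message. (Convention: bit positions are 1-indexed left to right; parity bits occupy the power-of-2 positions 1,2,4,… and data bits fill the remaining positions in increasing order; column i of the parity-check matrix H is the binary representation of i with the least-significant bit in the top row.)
Parity bits occupy power-of-2 positions; data bits are at positions {3,5,6,7,9,10,11,12,13,14,15} (1-indexed).
Extract: c[3]=1 c[5]=0 c[6]=1 c[7]=1 c[9]=0 c[10]=1 c[11]=0 c[12]=0 c[13]=1 c[14]=1 c[15]=1
Data = 10110100111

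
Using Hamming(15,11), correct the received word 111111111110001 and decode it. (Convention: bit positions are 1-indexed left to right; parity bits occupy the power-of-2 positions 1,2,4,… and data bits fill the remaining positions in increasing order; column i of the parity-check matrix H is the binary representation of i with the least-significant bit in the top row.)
Syndrome s = H · r^T (mod 2), r = 111111111110001:
  s[0] = (101010101010101)·(111111111110001) mod 2 = 1+0+1+0+1+0+1+0+1+0+1+0+0+0+1 mod 2 = 1
  s[1] = (011001100110011)·(111111111110001) mod 2 = 0+1+1+0+0+1+1+0+0+1+1+0+0+0+1 mod 2 = 1
  s[2] = (000111100001111)·(111111111110001) mod 2 = 0+0+0+1+1+1+1+0+0+0+0+0+0+0+1 mod 2 = 1
  s[3] = (000000011111111)·(111111111110001) mod 2 = 0+0+0+0+0+0+0+1+1+1+1+0+0+0+1 mod 2 = 1
Syndrome = 1111
Column 15 of H equals this syndrome → error at bit 15 (1-indexed).
Flip bit 15: 111111111110001 → 111111111110000
Extract data bits at positions {3,5,6,7,9,10,11,12,13,14,15}: 11111110000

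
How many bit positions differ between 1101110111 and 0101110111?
XOR = 1000000000, count of 1s = 1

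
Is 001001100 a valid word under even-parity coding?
Sum of all bits: 0+0+1+0+0+1+1+0+0 = 3; 3 mod 2 = 1. Result is 1 → parity error detected.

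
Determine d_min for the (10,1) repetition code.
d_min = 10 (the only two codewords are 0…0 and 1…1, differing in all 10 positions).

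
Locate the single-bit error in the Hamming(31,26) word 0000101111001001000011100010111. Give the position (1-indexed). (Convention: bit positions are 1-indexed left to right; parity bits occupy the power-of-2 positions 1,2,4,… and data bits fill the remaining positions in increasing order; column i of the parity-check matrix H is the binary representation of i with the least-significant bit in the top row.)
Syndrome s = H · r^T (mod 2), r = 0000101111001001000011100010111:
  s[0] = (1010101010101010101010101010101)·(0000101111001001000011100010111) mod 2 = 0+0+0+0+1+0+1+0+1+0+0+0+1+0+0+0+0+0+0+0+1+0+1+0+0+0+1+0+1+0+1 mod 2 = 1
  s[1] = (0110011001100110011001100110011)·(0000101111001001000011100010111) mod 2 = 0+0+0+0+0+0+1+0+0+1+0+0+0+0+0+0+0+0+0+0+0+1+1+0+0+0+1+0+0+1+1 mod 2 = 1
  s[2] = (0001111000011110000111100001111)·(0000101111001001000011100010111) mod 2 = 0+0+0+0+1+0+1+0+0+0+0+0+1+0+0+0+0+0+0+0+1+1+1+0+0+0+0+0+1+1+1 mod 2 = 1
  s[3] = (0000000111111110000000011111111)·(0000101111001001000011100010111) mod 2 = 0+0+0+0+0+0+0+1+1+1+0+0+1+0+0+0+0+0+0+0+0+0+0+0+0+0+1+0+1+1+1 mod 2 = 0
  s[4] = (0000000000000001111111111111111)·(0000101111001001000011100010111) mod 2 = 0+0+0+0+0+0+0+0+0+0+0+0+0+0+0+1+0+0+0+0+1+1+1+0+0+0+1+0+1+1+1 mod 2 = 0
Syndrome = 11100
Column i of H is the binary representation of i, so the syndrome is the binary index of the flipped bit.
Read s = 11100 with s[0] as LSB: 1·2^0 + 1·2^1 + 1·2^2 + 0·2^3 + 0·2^4 = 7.
Error is at bit position 7.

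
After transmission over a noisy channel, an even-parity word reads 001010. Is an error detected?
Sum of received bits: 0+0+1+0+1+0 = 2; 2 mod 2 = 0. Result is 0 → no error detected.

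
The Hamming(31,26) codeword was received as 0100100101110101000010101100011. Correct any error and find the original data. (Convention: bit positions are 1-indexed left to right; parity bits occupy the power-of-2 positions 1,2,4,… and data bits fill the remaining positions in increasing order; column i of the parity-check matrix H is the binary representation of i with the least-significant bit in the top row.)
Syndrome s = H · r^T (mod 2), r = 0100100101110101000010101100011:
  s[0] = (1010101010101010101010101010101)·(0100100101110101000010101100011) mod 2 = 0+0+0+0+1+0+0+0+0+0+1+0+0+0+0+0+0+0+0+0+1+0+1+0+1+0+0+0+0+0+1 mod 2 = 0
  s[1] = (0110011001100110011001100110011)·(0100100101110101000010101100011) mod 2 = 0+1+0+0+0+0+0+0+0+1+1+0+0+1+0+0+0+0+0+0+0+0+1+0+0+1+0+0+0+1+1 mod 2 = 0
  s[2] = (0001111000011110000111100001111)·(0100100101110101000010101100011) mod 2 = 0+0+0+0+1+0+0+0+0+0+0+1+0+1+0+0+0+0+0+0+1+0+1+0+0+0+0+0+0+1+1 mod 2 = 1
  s[3] = (0000000111111110000000011111111)·(0100100101110101000010101100011) mod 2 = 0+0+0+0+0+0+0+1+0+1+1+1+0+1+0+0+0+0+0+0+0+0+0+0+1+1+0+0+0+1+1 mod 2 = 1
  s[4] = (0000000000000001111111111111111)·(0100100101110101000010101100011) mod 2 = 0+0+0+0+0+0+0+0+0+0+0+0+0+0+0+1+0+0+0+0+1+0+1+0+1+1+0+0+0+1+1 mod 2 = 1
Syndrome = 00111
Column 28 of H equals this syndrome → error at bit 28 (1-indexed).
Flip bit 28: 0100100101110101000010101100011 → 0100100101110101000010101101011
Extract data bits at positions {3,5,6,7,9,10,11,12,13,14,15,17,18,19,20,21,22,23,24,25,26,27,28,29,30,31}: 01000111010000010101101011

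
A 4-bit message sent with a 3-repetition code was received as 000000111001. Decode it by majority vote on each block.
Split into 3-bit blocks and majority-vote each:
  block 1 = 000: 0 ones, 3 zeros → 0
  block 2 = 000: 0 ones, 3 zeros → 0
  block 3 = 111: 3 ones, 0 zeros → 1
  block 4 = 001: 1 ones, 2 zeros → 0
Decoded = 0010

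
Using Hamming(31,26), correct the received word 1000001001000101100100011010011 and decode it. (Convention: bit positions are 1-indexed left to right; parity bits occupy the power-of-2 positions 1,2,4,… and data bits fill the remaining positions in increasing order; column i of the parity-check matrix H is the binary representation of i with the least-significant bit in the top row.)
Syndrome s = H · r^T (mod 2), r = 1000001001000101100100011010011:
  s[0] = (1010101010101010101010101010101)·(1000001001000101100100011010011) mod 2 = 1+0+0+0+0+0+1+0+0+0+0+0+0+0+0+0+1+0+0+0+0+0+0+0+1+0+1+0+0+0+1 mod 2 = 0
  s[1] = (0110011001100110011001100110011)·(1000001001000101100100011010011) mod 2 = 0+0+0+0+0+0+1+0+0+1+0+0+0+1+0+0+0+0+0+0+0+0+0+0+0+0+1+0+0+1+1 mod 2 = 0
  s[2] = (0001111000011110000111100001111)·(1000001001000101100100011010011) mod 2 = 0+0+0+0+0+0+1+0+0+0+0+0+0+1+0+0+0+0+0+1+0+0+0+0+0+0+0+0+0+1+1 mod 2 = 1
  s[3] = (0000000111111110000000011111111)·(1000001001000101100100011010011) mod 2 = 0+0+0+0+0+0+0+0+0+1+0+0+0+1+0+0+0+0+0+0+0+0+0+1+1+0+1+0+0+1+1 mod 2 = 1
  s[4] = (0000000000000001111111111111111)·(1000001001000101100100011010011) mod 2 = 0+0+0+0+0+0+0+0+0+0+0+0+0+0+0+1+1+0+0+1+0+0+0+1+1+0+1+0+0+1+1 mod 2 = 0
Syndrome = 00110
Column 12 of H equals this syndrome → error at bit 12 (1-indexed).
Flip bit 12: 1000001001000101100100011010011 → 1000001001010101100100011010011
Extract data bits at positions {3,5,6,7,9,10,11,12,13,14,15,17,18,19,20,21,22,23,24,25,26,27,28,29,30,31}: 00010101010100100011010011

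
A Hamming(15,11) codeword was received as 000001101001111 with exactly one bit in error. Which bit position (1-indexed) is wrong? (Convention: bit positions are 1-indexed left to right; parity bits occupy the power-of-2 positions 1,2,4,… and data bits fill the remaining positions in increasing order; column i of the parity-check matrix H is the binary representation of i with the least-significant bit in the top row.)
Syndrome s = H · r^T (mod 2), r = 000001101001111:
  s[0] = (101010101010101)·(000001101001111) mod 2 = 0+0+0+0+0+0+1+0+1+0+0+0+1+0+1 mod 2 = 0
  s[1] = (011001100110011)·(000001101001111) mod 2 = 0+0+0+0+0+1+1+0+0+0+0+0+0+1+1 mod 2 = 0
  s[2] = (000111100001111)·(000001101001111) mod 2 = 0+0+0+0+0+1+1+0+0+0+0+1+1+1+1 mod 2 = 0
  s[3] = (000000011111111)·(000001101001111) mod 2 = 0+0+0+0+0+0+0+0+1+0+0+1+1+1+1 mod 2 = 1
Syndrome = 0001
Column i of H is the binary representation of i, so the syndrome is the binary index of the flipped bit.
Read s = 0001 with s[0] as LSB: 0·2^0 + 0·2^1 + 0·2^2 + 1·2^3 = 8.
Error is at bit position 8.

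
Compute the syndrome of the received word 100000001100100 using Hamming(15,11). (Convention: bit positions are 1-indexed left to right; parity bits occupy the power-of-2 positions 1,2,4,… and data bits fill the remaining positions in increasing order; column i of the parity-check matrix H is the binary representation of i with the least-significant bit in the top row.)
Syndrome s = H · r^T (mod 2), r = 100000001100100:
  s[0] = (101010101010101)·(100000001100100) mod 2 = 1+0+0+0+0+0+0+0+1+0+0+0+1+0+0 mod 2 = 1
  s[1] = (011001100110011)·(100000001100100) mod 2 = 0+0+0+0+0+0+0+0+0+1+0+0+0+0+0 mod 2 = 1
  s[2] = (000111100001111)·(100000001100100) mod 2 = 0+0+0+0+0+0+0+0+0+0+0+0+1+0+0 mod 2 = 1
  s[3] = (000000011111111)·(100000001100100) mod 2 = 0+0+0+0+0+0+0+0+1+1+0+0+1+0+0 mod 2 = 1
Syndrome = 1111
Non-zero syndrome: error at position 15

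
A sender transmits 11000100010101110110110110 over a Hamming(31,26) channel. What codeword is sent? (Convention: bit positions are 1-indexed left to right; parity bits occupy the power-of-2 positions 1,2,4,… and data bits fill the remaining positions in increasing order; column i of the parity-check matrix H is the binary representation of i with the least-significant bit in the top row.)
Codeword c = d · G (mod 2), d = 11000100010101110110110110:
  c[0] = d·G[:,0] = (11000100010101110110110110)·(11011010101101010101010101) mod 2 = 1+1+0+0+0+0+0+0+0+0+0+1+0+1+0+1+0+1+0+0+0+1+0+1+0+0 mod 2 = 0
  c[1] = d·G[:,1] = (11000100010101110110110110)·(10110110011011001100110011) mod 2 = 1+0+0+0+0+1+0+0+0+1+0+0+0+1+0+0+0+1+0+0+1+1+0+0+1+0 mod 2 = 0
  c[2] = d·G[:,2] = (11000100010101110110110110)·(10000000000000000000000000) mod 2 = 1+0+0+0+0+0+0+0+0+0+0+0+0+0+0+0+0+0+0+0+0+0+0+0+0+0 mod 2 = 1
  c[3] = d·G[:,3] = (11000100010101110110110110)·(01110001111000111100001111) mod 2 = 0+1+0+0+0+0+0+0+0+1+0+0+0+0+1+1+0+1+0+0+0+0+0+1+1+0 mod 2 = 1
  c[4] = d·G[:,4] = (11000100010101110110110110)·(01000000000000000000000000) mod 2 = 0+1+0+0+0+0+0+0+0+0+0+0+0+0+0+0+0+0+0+0+0+0+0+0+0+0 mod 2 = 1
  c[5] = d·G[:,5] = (11000100010101110110110110)·(00100000000000000000000000) mod 2 = 0+0+0+0+0+0+0+0+0+0+0+0+0+0+0+0+0+0+0+0+0+0+0+0+0+0 mod 2 = 0
  c[6] = d·G[:,6] = (11000100010101110110110110)·(00010000000000000000000000) mod 2 = 0+0+0+0+0+0+0+0+0+0+0+0+0+0+0+0+0+0+0+0+0+0+0+0+0+0 mod 2 = 0
  c[7] = d·G[:,7] = (11000100010101110110110110)·(00001111111000000011111111) mod 2 = 0+0+0+0+0+1+0+0+0+1+0+0+0+0+0+0+0+0+1+0+1+1+0+1+1+0 mod 2 = 1
  c[8] = d·G[:,8] = (11000100010101110110110110)·(00001000000000000000000000) mod 2 = 0+0+0+0+0+0+0+0+0+0+0+0+0+0+0+0+0+0+0+0+0+0+0+0+0+0 mod 2 = 0
  c[9] = d·G[:,9] = (11000100010101110110110110)·(00000100000000000000000000) mod 2 = 0+0+0+0+0+1+0+0+0+0+0+0+0+0+0+0+0+0+0+0+0+0+0+0+0+0 mod 2 = 1
  c[10] = d·G[:,10] = (11000100010101110110110110)·(00000010000000000000000000) mod 2 = 0+0+0+0+0+0+0+0+0+0+0+0+0+0+0+0+0+0+0+0+0+0+0+0+0+0 mod 2 = 0
  c[11] = d·G[:,11] = (11000100010101110110110110)·(00000001000000000000000000) mod 2 = 0+0+0+0+0+0+0+0+0+0+0+0+0+0+0+0+0+0+0+0+0+0+0+0+0+0 mod 2 = 0
  c[12] = d·G[:,12] = (11000100010101110110110110)·(00000000100000000000000000) mod 2 = 0+0+0+0+0+0+0+0+0+0+0+0+0+0+0+0+0+0+0+0+0+0+0+0+0+0 mod 2 = 0
  c[13] = d·G[:,13] = (11000100010101110110110110)·(00000000010000000000000000) mod 2 = 0+0+0+0+0+0+0+0+0+1+0+0+0+0+0+0+0+0+0+0+0+0+0+0+0+0 mod 2 = 1
  c[14] = d·G[:,14] = (11000100010101110110110110)·(00000000001000000000000000) mod 2 = 0+0+0+0+0+0+0+0+0+0+0+0+0+0+0+0+0+0+0+0+0+0+0+0+0+0 mod 2 = 0
  c[15] = d·G[:,15] = (11000100010101110110110110)·(00000000000111111111111111) mod 2 = 0+0+0+0+0+0+0+0+0+0+0+1+0+1+1+1+0+1+1+0+1+1+0+1+1+0 mod 2 = 0
  c[16] = d·G[:,16] = (11000100010101110110110110)·(00000000000100000000000000) mod 2 = 0+0+0+0+0+0+0+0+0+0+0+1+0+0+0+0+0+0+0+0+0+0+0+0+0+0 mod 2 = 1
  c[17] = d·G[:,17] = (11000100010101110110110110)·(00000000000010000000000000) mod 2 = 0+0+0+0+0+0+0+0+0+0+0+0+0+0+0+0+0+0+0+0+0+0+0+0+0+0 mod 2 = 0
  c[18] = d·G[:,18] = (11000100010101110110110110)·(00000000000001000000000000) mod 2 = 0+0+0+0+0+0+0+0+0+0+0+0+0+1+0+0+0+0+0+0+0+0+0+0+0+0 mod 2 = 1
  c[19] = d·G[:,19] = (11000100010101110110110110)·(00000000000000100000000000) mod 2 = 0+0+0+0+0+0+0+0+0+0+0+0+0+0+1+0+0+0+0+0+0+0+0+0+0+0 mod 2 = 1
  c[20] = d·G[:,20] = (11000100010101110110110110)·(00000000000000010000000000) mod 2 = 0+0+0+0+0+0+0+0+0+0+0+0+0+0+0+1+0+0+0+0+0+0+0+0+0+0 mod 2 = 1
  c[21] = d·G[:,21] = (11000100010101110110110110)·(00000000000000001000000000) mod 2 = 0+0+0+0+0+0+0+0+0+0+0+0+0+0+0+0+0+0+0+0+0+0+0+0+0+0 mod 2 = 0
  c[22] = d·G[:,22] = (11000100010101110110110110)·(00000000000000000100000000) mod 2 = 0+0+0+0+0+0+0+0+0+0+0+0+0+0+0+0+0+1+0+0+0+0+0+0+0+0 mod 2 = 1
  c[23] = d·G[:,23] = (11000100010101110110110110)·(00000000000000000010000000) mod 2 = 0+0+0+0+0+0+0+0+0+0+0+0+0+0+0+0+0+0+1+0+0+0+0+0+0+0 mod 2 = 1
  c[24] = d·G[:,24] = (11000100010101110110110110)·(00000000000000000001000000) mod 2 = 0+0+0+0+0+0+0+0+0+0+0+0+0+0+0+0+0+0+0+0+0+0+0+0+0+0 mod 2 = 0
  c[25] = d·G[:,25] = (11000100010101110110110110)·(00000000000000000000100000) mod 2 = 0+0+0+0+0+0+0+0+0+0+0+0+0+0+0+0+0+0+0+0+1+0+0+0+0+0 mod 2 = 1
  c[26] = d·G[:,26] = (11000100010101110110110110)·(00000000000000000000010000) mod 2 = 0+0+0+0+0+0+0+0+0+0+0+0+0+0+0+0+0+0+0+0+0+1+0+0+0+0 mod 2 = 1
  c[27] = d·G[:,27] = (11000100010101110110110110)·(00000000000000000000001000) mod 2 = 0+0+0+0+0+0+0+0+0+0+0+0+0+0+0+0+0+0+0+0+0+0+0+0+0+0 mod 2 = 0
  c[28] = d·G[:,28] = (11000100010101110110110110)·(00000000000000000000000100) mod 2 = 0+0+0+0+0+0+0+0+0+0+0+0+0+0+0+0+0+0+0+0+0+0+0+1+0+0 mod 2 = 1
  c[29] = d·G[:,29] = (11000100010101110110110110)·(00000000000000000000000010) mod 2 = 0+0+0+0+0+0+0+0+0+0+0+0+0+0+0+0+0+0+0+0+0+0+0+0+1+0 mod 2 = 1
  c[30] = d·G[:,30] = (11000100010101110110110110)·(00000000000000000000000001) mod 2 = 0+0+0+0+0+0+0+0+0+0+0+0+0+0+0+0+0+0+0+0+0+0+0+0+0+0 mod 2 = 0
Codeword = 0011100101000100101110110110110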